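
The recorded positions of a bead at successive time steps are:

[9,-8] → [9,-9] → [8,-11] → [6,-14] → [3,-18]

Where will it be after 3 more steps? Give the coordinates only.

[-12,-36]

Successive displacements: [+0,-1], [-1,-2], [-2,-3], [-3,-4] — each changes by [-1,-1].
step 5: [3,-18] + [-4,-5] → [-1,-23]
step 6: [-1,-23] + [-5,-6] → [-6,-29]
step 7: [-6,-29] + [-6,-7] → [-12,-36]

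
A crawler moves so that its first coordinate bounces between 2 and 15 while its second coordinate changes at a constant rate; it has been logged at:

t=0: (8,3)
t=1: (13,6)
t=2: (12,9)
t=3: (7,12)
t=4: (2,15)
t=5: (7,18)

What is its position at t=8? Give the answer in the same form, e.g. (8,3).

(8,27)

The first coordinate reflects between 2 and 15, moving 5 per step.
  step 6: 7 → 12
  step 7: 12 → 13
  step 8: 13 → 8
The second coordinate changes by +3 each step: at step 8 it is 27.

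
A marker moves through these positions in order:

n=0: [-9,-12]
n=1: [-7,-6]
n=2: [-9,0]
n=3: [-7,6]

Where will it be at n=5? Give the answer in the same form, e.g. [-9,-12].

First: cycles through -9, -7 every 2 steps. Step 5 lands at position 1 of the cycle → -7.
Second: linear, +6 per step → 18 at step 5.

[-7,18]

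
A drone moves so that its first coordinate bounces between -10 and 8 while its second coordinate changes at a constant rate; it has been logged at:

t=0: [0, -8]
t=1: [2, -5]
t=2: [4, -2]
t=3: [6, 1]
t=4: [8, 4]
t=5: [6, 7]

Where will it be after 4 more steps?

The first coordinate reflects between -10 and 8, moving 2 per step.
  step 6: 6 → 4
  step 7: 4 → 2
  step 8: 2 → 0
  step 9: 0 → -2
The second coordinate changes by +3 each step: at step 9 it is 19.

[-2, 19]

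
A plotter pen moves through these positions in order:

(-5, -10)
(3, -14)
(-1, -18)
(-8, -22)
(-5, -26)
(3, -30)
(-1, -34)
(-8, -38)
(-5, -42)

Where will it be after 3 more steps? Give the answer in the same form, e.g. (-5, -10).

The first coordinate repeats the cycle [-5, 3, -1, -8] with period 4; step 11 mod 4 = 3, giving -8.
The second coordinate changes by -4 each step, so at step 11 it is -10 + 11·(-4) = -54.

(-8, -54)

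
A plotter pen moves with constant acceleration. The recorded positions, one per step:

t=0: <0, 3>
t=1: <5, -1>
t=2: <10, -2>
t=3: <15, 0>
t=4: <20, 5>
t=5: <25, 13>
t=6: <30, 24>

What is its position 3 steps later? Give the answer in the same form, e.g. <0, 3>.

Taking differences between consecutive positions: <+5, -4>, <+5, -1>, <+5, +2>, <+5, +5>, <+5, +8>, <+5, +11>. These grow by <+0, +3> each step.
step 7: <30, 24> + <+5, +14> → <35, 38>
step 8: <35, 38> + <+5, +17> → <40, 55>
step 9: <40, 55> + <+5, +20> → <45, 75>

<45, 75>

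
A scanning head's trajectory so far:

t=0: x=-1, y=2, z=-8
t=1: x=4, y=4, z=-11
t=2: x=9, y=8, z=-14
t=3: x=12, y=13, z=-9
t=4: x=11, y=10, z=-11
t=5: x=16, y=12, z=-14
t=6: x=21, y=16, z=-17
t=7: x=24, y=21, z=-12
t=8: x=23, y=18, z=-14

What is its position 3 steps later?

x=36, y=29, z=-15

Differencing gives (+5,+2,-3), (+5,+4,-3), (+3,+5,+5), (-1,-3,-2), (+5,+2,-3), (+5,+4,-3), (+3,+5,+5), (-1,-3,-2). This is the pattern (+5,+2,-3), (+5,+4,-3), (+3,+5,+5), (-1,-3,-2) repeated.
step 9: apply (+5,+2,-3) → x=28, y=20, z=-17
step 10: apply (+5,+4,-3) → x=33, y=24, z=-20
step 11: apply (+3,+5,+5) → x=36, y=29, z=-15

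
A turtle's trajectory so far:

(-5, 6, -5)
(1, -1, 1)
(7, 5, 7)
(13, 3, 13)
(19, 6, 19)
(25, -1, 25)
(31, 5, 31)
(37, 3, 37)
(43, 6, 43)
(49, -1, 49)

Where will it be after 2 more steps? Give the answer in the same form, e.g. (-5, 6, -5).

(61, 3, 61)

First: linear, +6 per step → 61 at step 11.
Second: cycles through 6, -1, 5, 3 every 4 steps. Step 11 lands at position 3 of the cycle → 3.
Third: linear, +6 per step → 61 at step 11.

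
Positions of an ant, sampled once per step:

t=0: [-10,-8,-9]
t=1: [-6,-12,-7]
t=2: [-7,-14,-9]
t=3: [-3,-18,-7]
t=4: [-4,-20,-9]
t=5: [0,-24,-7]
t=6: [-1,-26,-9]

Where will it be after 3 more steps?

The moves between consecutive positions are [+4,-4,+2], [-1,-2,-2], [+4,-4,+2], [-1,-2,-2], [+4,-4,+2], [-1,-2,-2]; they repeat the 2-cycle [[+4,-4,+2], [-1,-2,-2]].
step 7: apply [+4,-4,+2] → [3,-30,-7]
step 8: apply [-1,-2,-2] → [2,-32,-9]
step 9: apply [+4,-4,+2] → [6,-36,-7]

[6,-36,-7]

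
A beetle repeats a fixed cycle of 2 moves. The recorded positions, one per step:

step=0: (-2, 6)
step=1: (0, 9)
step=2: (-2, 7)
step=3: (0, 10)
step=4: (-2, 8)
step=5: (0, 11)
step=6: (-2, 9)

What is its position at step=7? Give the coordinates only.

Step-to-step displacements: (+2, +3), (-2, -2), (+2, +3), (-2, -2), (+2, +3), (-2, -2) — a repeating cycle of length 2.
step 7: apply (+2, +3) → (0, 12)

(0, 12)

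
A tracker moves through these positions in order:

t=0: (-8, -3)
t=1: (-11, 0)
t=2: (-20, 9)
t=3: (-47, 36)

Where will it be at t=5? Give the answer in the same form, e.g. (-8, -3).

The jumps are (-3, +3), (-9, +9), (-27, +27) — a geometric progression with ratio 3.
step 4: (-47, 36) + (-81, +81) → (-128, 117)
step 5: (-128, 117) + (-243, +243) → (-371, 360)

(-371, 360)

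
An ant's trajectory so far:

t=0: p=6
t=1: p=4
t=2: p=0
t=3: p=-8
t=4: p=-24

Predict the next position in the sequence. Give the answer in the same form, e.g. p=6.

p=-56

Step-to-step displacements: -2, -4, -8, -16; each is 2× the previous.
step 5: -24 − 32 → p=-56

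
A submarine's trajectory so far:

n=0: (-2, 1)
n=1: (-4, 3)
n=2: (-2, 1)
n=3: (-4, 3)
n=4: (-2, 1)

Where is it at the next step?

The jumps are (-2, +2), (+2, -2), (-2, +2), (+2, -2) — a geometric progression with ratio -1.
step 5: (-2, 1) + (-2, +2) → (-4, 3)

(-4, 3)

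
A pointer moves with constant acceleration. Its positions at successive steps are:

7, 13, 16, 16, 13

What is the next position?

7

First differences are +6, +3, +0, -3; their common second difference is -3 (constant acceleration).
step 5: 13 − 6 → 7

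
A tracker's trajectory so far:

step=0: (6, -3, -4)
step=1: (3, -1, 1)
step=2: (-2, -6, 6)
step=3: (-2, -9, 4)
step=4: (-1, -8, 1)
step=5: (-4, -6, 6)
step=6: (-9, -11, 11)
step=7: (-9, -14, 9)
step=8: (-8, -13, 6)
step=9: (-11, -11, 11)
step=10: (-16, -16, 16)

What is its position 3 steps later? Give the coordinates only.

Step-to-step displacements: (-3, +2, +5), (-5, -5, +5), (+0, -3, -2), (+1, +1, -3), (-3, +2, +5), (-5, -5, +5), (+0, -3, -2), (+1, +1, -3), (-3, +2, +5), (-5, -5, +5) — a repeating cycle of length 4.
step 11: apply (+0, -3, -2) → (-16, -19, 14)
step 12: apply (+1, +1, -3) → (-15, -18, 11)
step 13: apply (-3, +2, +5) → (-18, -16, 16)

(-18, -16, 16)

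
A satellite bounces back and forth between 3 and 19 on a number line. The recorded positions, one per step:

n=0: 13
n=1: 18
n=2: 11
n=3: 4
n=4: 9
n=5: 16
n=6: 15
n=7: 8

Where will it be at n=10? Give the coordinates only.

19

The value travels 7 per step and bounces off the walls at 3 and 19.
  step 8: 8 → 5
  step 9: 5 → 12
  step 10: 12 → 19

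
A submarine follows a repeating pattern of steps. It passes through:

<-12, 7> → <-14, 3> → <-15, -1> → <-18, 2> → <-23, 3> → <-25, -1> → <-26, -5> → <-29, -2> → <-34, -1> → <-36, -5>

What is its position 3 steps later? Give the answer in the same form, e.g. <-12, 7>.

<-45, -5>

Step-to-step displacements: <-2, -4>, <-1, -4>, <-3, +3>, <-5, +1>, <-2, -4>, <-1, -4>, <-3, +3>, <-5, +1>, <-2, -4> — a repeating cycle of length 4.
step 10: apply <-1, -4> → <-37, -9>
step 11: apply <-3, +3> → <-40, -6>
step 12: apply <-5, +1> → <-45, -5>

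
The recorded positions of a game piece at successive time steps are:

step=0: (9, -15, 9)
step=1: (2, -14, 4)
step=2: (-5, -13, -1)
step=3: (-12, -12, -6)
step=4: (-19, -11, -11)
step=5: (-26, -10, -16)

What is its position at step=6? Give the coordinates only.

The position changes by (-7, +1, -5) every step.
step 6: (-26, -10, -16) + (-7, +1, -5) → (-33, -9, -21)

(-33, -9, -21)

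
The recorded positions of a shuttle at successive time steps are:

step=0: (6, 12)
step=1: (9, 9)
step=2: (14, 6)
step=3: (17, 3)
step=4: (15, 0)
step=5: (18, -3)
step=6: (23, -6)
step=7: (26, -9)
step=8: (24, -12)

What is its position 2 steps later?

(32, -18)

Differencing gives (+3, -3), (+5, -3), (+3, -3), (-2, -3), (+3, -3), (+5, -3), (+3, -3), (-2, -3). This is the pattern (+3, -3), (+5, -3), (+3, -3), (-2, -3) repeated.
step 9: apply (+3, -3) → (27, -15)
step 10: apply (+5, -3) → (32, -18)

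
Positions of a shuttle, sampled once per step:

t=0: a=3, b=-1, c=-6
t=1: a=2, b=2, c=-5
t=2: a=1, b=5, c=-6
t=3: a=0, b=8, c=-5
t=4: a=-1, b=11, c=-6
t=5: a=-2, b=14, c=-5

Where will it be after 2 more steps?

a=-4, b=20, c=-5

The a coordinate changes by -1 each step, so at step 7 it is 3 + 7·(-1) = -4.
The b coordinate changes by +3 each step, so at step 7 it is -1 + 7·(3) = 20.
The c coordinate repeats the cycle [-6, -5] with period 2; step 7 mod 2 = 1, giving -5.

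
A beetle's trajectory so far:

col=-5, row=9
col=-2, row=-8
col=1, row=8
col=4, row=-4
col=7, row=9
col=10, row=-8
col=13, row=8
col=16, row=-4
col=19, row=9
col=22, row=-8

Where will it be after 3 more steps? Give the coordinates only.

Col: linear, +3 per step → 31 at step 12.
Row: cycles through 9, -8, 8, -4 every 4 steps. Step 12 lands at position 0 of the cycle → 9.

col=31, row=9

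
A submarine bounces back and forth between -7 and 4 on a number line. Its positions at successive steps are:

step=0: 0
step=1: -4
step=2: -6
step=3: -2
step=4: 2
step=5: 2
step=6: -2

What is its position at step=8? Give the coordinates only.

-4

The value reflects between -7 and 4, moving 4 per step.
  step 7: -2 → -6
  step 8: -6 → -4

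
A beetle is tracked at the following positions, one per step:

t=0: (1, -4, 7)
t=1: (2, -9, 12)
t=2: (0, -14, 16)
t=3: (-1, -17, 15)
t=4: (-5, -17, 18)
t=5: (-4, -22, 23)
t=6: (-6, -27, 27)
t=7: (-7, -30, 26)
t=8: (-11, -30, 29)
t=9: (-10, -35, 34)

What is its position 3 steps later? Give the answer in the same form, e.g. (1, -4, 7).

The moves between consecutive positions are (+1, -5, +5), (-2, -5, +4), (-1, -3, -1), (-4, +0, +3), (+1, -5, +5), (-2, -5, +4), (-1, -3, -1), (-4, +0, +3), (+1, -5, +5); they repeat the 4-cycle [(+1, -5, +5), (-2, -5, +4), (-1, -3, -1), (-4, +0, +3)].
step 10: apply (-2, -5, +4) → (-12, -40, 38)
step 11: apply (-1, -3, -1) → (-13, -43, 37)
step 12: apply (-4, +0, +3) → (-17, -43, 40)

(-17, -43, 40)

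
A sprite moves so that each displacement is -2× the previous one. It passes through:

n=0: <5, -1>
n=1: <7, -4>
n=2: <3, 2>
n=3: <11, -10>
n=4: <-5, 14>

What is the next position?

Step-to-step displacements: <+2, -3>, <-4, +6>, <+8, -12>, <-16, +24>; each is -2× the previous.
step 5: <-5, 14> + <+32, -48> → <27, -34>

<27, -34>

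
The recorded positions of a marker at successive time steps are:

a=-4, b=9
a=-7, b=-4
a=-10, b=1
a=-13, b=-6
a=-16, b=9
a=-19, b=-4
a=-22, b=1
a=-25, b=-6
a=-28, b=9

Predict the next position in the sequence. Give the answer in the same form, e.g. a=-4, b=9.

a=-31, b=-4

A: linear, -3 per step → -31 at step 9.
B: cycles through 9, -4, 1, -6 every 4 steps. Step 9 lands at position 1 of the cycle → -4.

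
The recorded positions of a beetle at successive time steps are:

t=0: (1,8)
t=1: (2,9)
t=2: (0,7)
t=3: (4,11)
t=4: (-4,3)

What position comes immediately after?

(12,19)

The jumps are (+1,+1), (-2,-2), (+4,+4), (-8,-8) — a geometric progression with ratio -2.
step 5: (-4,3) + (+16,+16) → (12,19)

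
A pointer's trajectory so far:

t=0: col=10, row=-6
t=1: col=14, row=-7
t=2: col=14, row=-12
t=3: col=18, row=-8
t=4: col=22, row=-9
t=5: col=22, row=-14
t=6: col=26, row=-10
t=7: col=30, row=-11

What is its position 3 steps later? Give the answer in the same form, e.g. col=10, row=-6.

col=38, row=-13

Differencing gives (+4,-1), (+0,-5), (+4,+4), (+4,-1), (+0,-5), (+4,+4), (+4,-1). This is the pattern (+4,-1), (+0,-5), (+4,+4) repeated.
step 8: apply (+0,-5) → col=30, row=-16
step 9: apply (+4,+4) → col=34, row=-12
step 10: apply (+4,-1) → col=38, row=-13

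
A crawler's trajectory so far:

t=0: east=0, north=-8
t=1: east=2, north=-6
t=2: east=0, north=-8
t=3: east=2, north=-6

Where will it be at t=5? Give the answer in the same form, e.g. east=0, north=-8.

Consecutive displacements (+2, +2), (-2, -2), (+2, +2) scale by a factor of -1 each step.
step 4: east=2, north=-6 + (-2, -2) → east=0, north=-8
step 5: east=0, north=-8 + (+2, +2) → east=2, north=-6

east=2, north=-6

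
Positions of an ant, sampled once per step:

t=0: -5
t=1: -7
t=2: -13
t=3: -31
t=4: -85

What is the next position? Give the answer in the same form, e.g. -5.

-247

The jumps are -2, -6, -18, -54 — a geometric progression with ratio 3.
step 5: -85 − 162 → -247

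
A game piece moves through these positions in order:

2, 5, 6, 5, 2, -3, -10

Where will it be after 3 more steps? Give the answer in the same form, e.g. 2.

Successive displacements: +3, +1, -1, -3, -5, -7 — each changes by -2.
step 7: -10 − 9 → -19
step 8: -19 − 11 → -30
step 9: -30 − 13 → -43

-43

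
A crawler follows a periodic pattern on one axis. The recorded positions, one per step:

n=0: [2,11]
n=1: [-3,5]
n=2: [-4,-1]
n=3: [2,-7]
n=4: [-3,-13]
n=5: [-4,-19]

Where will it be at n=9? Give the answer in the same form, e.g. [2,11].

The first coordinate repeats the cycle [2, -3, -4] with period 3; step 9 mod 3 = 0, giving 2.
The second coordinate changes by -6 each step, so at step 9 it is 11 + 9·(-6) = -43.

[2,-43]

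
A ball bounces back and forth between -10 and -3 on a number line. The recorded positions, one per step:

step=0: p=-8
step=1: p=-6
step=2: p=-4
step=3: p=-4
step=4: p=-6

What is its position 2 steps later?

p=-10

The value reflects between -10 and -3, moving 2 per step.
  step 5: -6 → -8
  step 6: -8 → -10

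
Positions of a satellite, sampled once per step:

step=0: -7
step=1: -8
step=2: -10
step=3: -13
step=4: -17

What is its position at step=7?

-35

First differences are -1, -2, -3, -4; their common second difference is -1 (constant acceleration).
step 5: -17 − 5 → -22
step 6: -22 − 6 → -28
step 7: -28 − 7 → -35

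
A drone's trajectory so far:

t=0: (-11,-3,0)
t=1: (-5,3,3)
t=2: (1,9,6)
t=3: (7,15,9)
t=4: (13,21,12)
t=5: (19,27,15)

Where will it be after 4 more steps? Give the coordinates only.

Constant displacement of (+6,+6,+3) per step.
step 6: (19,27,15) + (+6,+6,+3) → (25,33,18)
step 7: (25,33,18) + (+6,+6,+3) → (31,39,21)
step 8: (31,39,21) + (+6,+6,+3) → (37,45,24)
step 9: (37,45,24) + (+6,+6,+3) → (43,51,27)

(43,51,27)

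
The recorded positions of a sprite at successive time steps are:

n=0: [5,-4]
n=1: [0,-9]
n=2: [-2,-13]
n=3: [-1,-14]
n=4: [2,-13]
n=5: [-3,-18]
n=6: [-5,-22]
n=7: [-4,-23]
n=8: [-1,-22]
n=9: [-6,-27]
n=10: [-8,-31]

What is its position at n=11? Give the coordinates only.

[-7,-32]

Differencing gives [-5,-5], [-2,-4], [+1,-1], [+3,+1], [-5,-5], [-2,-4], [+1,-1], [+3,+1], [-5,-5], [-2,-4]. This is the pattern [-5,-5], [-2,-4], [+1,-1], [+3,+1] repeated.
step 11: apply [+1,-1] → [-7,-32]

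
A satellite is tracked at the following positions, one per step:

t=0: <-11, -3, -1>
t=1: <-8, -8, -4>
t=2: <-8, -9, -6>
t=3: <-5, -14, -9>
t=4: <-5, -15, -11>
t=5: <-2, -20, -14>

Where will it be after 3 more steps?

The moves between consecutive positions are <+3, -5, -3>, <+0, -1, -2>, <+3, -5, -3>, <+0, -1, -2>, <+3, -5, -3>; they repeat the 2-cycle [<+3, -5, -3>, <+0, -1, -2>].
step 6: apply <+0, -1, -2> → <-2, -21, -16>
step 7: apply <+3, -5, -3> → <1, -26, -19>
step 8: apply <+0, -1, -2> → <1, -27, -21>

<1, -27, -21>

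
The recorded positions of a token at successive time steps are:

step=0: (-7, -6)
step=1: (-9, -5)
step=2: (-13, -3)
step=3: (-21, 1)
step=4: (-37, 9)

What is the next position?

Step-to-step displacements: (-2, +1), (-4, +2), (-8, +4), (-16, +8); each is 2× the previous.
step 5: (-37, 9) + (-32, +16) → (-69, 25)

(-69, 25)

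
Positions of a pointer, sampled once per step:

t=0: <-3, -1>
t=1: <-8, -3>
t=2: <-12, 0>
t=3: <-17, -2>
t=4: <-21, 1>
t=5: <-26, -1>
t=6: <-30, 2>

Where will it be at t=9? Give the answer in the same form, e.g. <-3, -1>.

<-44, 1>

Step-to-step displacements: <-5, -2>, <-4, +3>, <-5, -2>, <-4, +3>, <-5, -2>, <-4, +3> — a repeating cycle of length 2.
step 7: apply <-5, -2> → <-35, 0>
step 8: apply <-4, +3> → <-39, 3>
step 9: apply <-5, -2> → <-44, 1>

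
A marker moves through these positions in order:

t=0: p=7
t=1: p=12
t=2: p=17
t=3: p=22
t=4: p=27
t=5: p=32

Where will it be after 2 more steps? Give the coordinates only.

p=42

Constant displacement of +5 per step.
step 6: 32 + 5 → p=37
step 7: 37 + 5 → p=42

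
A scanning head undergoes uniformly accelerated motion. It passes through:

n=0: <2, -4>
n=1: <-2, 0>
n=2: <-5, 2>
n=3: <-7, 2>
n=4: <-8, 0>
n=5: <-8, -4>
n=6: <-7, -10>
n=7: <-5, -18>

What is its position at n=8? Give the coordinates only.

Successive displacements: <-4, +4>, <-3, +2>, <-2, +0>, <-1, -2>, <+0, -4>, <+1, -6>, <+2, -8> — each changes by <+1, -2>.
step 8: <-5, -18> + <+3, -10> → <-2, -28>

<-2, -28>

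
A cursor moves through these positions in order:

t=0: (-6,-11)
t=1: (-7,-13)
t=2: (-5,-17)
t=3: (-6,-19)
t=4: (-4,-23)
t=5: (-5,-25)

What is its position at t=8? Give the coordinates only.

(-2,-35)

The moves between consecutive positions are (-1,-2), (+2,-4), (-1,-2), (+2,-4), (-1,-2); they repeat the 2-cycle [(-1,-2), (+2,-4)].
step 6: apply (+2,-4) → (-3,-29)
step 7: apply (-1,-2) → (-4,-31)
step 8: apply (+2,-4) → (-2,-35)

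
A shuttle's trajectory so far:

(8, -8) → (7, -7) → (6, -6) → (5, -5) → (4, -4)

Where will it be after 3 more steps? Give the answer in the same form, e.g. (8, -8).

(1, -1)

Each step adds (-1, +1) to the position.
step 5: (4, -4) + (-1, +1) → (3, -3)
step 6: (3, -3) + (-1, +1) → (2, -2)
step 7: (2, -2) + (-1, +1) → (1, -1)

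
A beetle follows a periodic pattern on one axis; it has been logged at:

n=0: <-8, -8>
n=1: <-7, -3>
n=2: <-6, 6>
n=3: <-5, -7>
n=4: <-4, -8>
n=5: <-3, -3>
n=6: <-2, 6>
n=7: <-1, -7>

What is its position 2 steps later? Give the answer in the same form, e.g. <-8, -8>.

First: linear, +1 per step → 1 at step 9.
Second: cycles through -8, -3, 6, -7 every 4 steps. Step 9 lands at position 1 of the cycle → -3.

<1, -3>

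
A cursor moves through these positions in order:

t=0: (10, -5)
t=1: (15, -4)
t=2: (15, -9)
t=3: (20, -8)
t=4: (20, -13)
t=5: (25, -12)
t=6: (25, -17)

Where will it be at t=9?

The moves between consecutive positions are (+5, +1), (+0, -5), (+5, +1), (+0, -5), (+5, +1), (+0, -5); they repeat the 2-cycle [(+5, +1), (+0, -5)].
step 7: apply (+5, +1) → (30, -16)
step 8: apply (+0, -5) → (30, -21)
step 9: apply (+5, +1) → (35, -20)

(35, -20)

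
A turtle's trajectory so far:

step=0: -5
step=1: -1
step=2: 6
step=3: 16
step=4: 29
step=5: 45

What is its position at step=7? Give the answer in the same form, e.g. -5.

86

Taking differences between consecutive positions: +4, +7, +10, +13, +16. These grow by +3 each step.
step 6: 45 + 19 → 64
step 7: 64 + 22 → 86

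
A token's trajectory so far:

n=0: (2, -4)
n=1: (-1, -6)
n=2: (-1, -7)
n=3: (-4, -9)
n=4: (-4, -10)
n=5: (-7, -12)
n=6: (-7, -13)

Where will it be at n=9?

Step-to-step displacements: (-3, -2), (+0, -1), (-3, -2), (+0, -1), (-3, -2), (+0, -1) — a repeating cycle of length 2.
step 7: apply (-3, -2) → (-10, -15)
step 8: apply (+0, -1) → (-10, -16)
step 9: apply (-3, -2) → (-13, -18)

(-13, -18)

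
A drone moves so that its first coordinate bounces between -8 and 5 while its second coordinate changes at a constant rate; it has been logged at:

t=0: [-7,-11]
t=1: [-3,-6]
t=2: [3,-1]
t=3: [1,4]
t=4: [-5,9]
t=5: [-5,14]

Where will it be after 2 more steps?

[3,24]

The first coordinate travels 6 per step and bounces off the walls at -8 and 5.
  step 6: -5 → 1
  step 7: 1 → 3
The second coordinate changes by +5 each step: at step 7 it is 24.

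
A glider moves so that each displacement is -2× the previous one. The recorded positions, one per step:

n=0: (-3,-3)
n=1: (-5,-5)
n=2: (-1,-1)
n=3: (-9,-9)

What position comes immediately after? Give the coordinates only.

Consecutive displacements (-2,-2), (+4,+4), (-8,-8) scale by a factor of -2 each step.
step 4: (-9,-9) + (+16,+16) → (7,7)

(7,7)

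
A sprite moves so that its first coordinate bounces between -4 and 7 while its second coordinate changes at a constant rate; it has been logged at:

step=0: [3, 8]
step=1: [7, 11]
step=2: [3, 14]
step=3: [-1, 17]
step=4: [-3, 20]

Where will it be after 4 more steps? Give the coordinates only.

The first coordinate travels 4 per step and bounces off the walls at -4 and 7.
  step 5: -3 → 1
  step 6: 1 → 5
  step 7: 5 → 5
  step 8: 5 → 1
The second coordinate changes by +3 each step: at step 8 it is 32.

[1, 32]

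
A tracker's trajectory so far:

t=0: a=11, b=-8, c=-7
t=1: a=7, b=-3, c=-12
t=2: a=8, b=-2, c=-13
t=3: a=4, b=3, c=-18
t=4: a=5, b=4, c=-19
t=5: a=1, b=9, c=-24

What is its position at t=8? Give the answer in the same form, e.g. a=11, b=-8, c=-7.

a=-1, b=16, c=-31

Differencing gives (-4, +5, -5), (+1, +1, -1), (-4, +5, -5), (+1, +1, -1), (-4, +5, -5). This is the pattern (-4, +5, -5), (+1, +1, -1) repeated.
step 6: apply (+1, +1, -1) → a=2, b=10, c=-25
step 7: apply (-4, +5, -5) → a=-2, b=15, c=-30
step 8: apply (+1, +1, -1) → a=-1, b=16, c=-31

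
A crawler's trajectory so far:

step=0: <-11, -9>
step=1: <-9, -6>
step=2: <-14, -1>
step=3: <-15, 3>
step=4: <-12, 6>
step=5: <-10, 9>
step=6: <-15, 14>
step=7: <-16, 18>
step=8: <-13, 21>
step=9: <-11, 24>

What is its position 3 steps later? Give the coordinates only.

<-14, 36>

Differencing gives <+2, +3>, <-5, +5>, <-1, +4>, <+3, +3>, <+2, +3>, <-5, +5>, <-1, +4>, <+3, +3>, <+2, +3>. This is the pattern <+2, +3>, <-5, +5>, <-1, +4>, <+3, +3> repeated.
step 10: apply <-5, +5> → <-16, 29>
step 11: apply <-1, +4> → <-17, 33>
step 12: apply <+3, +3> → <-14, 36>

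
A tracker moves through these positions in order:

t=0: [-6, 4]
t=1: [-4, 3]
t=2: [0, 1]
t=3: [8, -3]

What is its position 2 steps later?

[56, -27]

Step-to-step displacements: [+2, -1], [+4, -2], [+8, -4]; each is 2× the previous.
step 4: [8, -3] + [+16, -8] → [24, -11]
step 5: [24, -11] + [+32, -16] → [56, -27]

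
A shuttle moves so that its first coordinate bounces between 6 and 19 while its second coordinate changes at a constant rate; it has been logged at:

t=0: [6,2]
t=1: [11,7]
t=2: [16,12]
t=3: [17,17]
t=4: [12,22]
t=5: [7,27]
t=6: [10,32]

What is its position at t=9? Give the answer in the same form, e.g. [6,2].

[13,47]

The first coordinate travels 5 per step and bounces off the walls at 6 and 19.
  step 7: 10 → 15
  step 8: 15 → 18
  step 9: 18 → 13
The second coordinate changes by +5 each step: at step 9 it is 47.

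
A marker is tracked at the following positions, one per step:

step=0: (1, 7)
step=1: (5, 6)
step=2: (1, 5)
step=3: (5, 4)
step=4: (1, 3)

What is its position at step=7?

The first coordinate repeats the cycle [1, 5] with period 2; step 7 mod 2 = 1, giving 5.
The second coordinate changes by -1 each step, so at step 7 it is 7 + 7·(-1) = 0.

(5, 0)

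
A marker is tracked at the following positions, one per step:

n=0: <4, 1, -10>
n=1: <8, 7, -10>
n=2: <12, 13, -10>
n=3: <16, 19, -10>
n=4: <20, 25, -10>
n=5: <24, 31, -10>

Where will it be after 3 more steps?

Each step adds <+4, +6, +0> to the position.
step 6: <24, 31, -10> + <+4, +6, +0> → <28, 37, -10>
step 7: <28, 37, -10> + <+4, +6, +0> → <32, 43, -10>
step 8: <32, 43, -10> + <+4, +6, +0> → <36, 49, -10>

<36, 49, -10>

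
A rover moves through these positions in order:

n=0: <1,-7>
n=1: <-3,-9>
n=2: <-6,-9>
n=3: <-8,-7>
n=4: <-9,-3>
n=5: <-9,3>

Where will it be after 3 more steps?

Taking differences between consecutive positions: <-4,-2>, <-3,+0>, <-2,+2>, <-1,+4>, <+0,+6>. These grow by <+1,+2> each step.
step 6: <-9,3> + <+1,+8> → <-8,11>
step 7: <-8,11> + <+2,+10> → <-6,21>
step 8: <-6,21> + <+3,+12> → <-3,33>

<-3,33>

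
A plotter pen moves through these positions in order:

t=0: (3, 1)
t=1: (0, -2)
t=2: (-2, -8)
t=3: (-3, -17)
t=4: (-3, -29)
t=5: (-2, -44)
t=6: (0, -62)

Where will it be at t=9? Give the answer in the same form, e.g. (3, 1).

(12, -134)

First differences are (-3, -3), (-2, -6), (-1, -9), (+0, -12), (+1, -15), (+2, -18); their common second difference is (+1, -3) (constant acceleration).
step 7: (0, -62) + (+3, -21) → (3, -83)
step 8: (3, -83) + (+4, -24) → (7, -107)
step 9: (7, -107) + (+5, -27) → (12, -134)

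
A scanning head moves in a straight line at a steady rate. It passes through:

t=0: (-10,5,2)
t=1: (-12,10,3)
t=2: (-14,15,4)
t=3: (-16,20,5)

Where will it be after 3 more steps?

(-22,35,8)

The position changes by (-2,+5,+1) every step.
step 4: (-16,20,5) + (-2,+5,+1) → (-18,25,6)
step 5: (-18,25,6) + (-2,+5,+1) → (-20,30,7)
step 6: (-20,30,7) + (-2,+5,+1) → (-22,35,8)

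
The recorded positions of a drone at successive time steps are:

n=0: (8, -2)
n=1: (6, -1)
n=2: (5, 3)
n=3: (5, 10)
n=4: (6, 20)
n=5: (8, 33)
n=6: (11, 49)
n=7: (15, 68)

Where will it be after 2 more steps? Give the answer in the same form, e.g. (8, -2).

(26, 115)

Taking differences between consecutive positions: (-2, +1), (-1, +4), (+0, +7), (+1, +10), (+2, +13), (+3, +16), (+4, +19). These grow by (+1, +3) each step.
step 8: (15, 68) + (+5, +22) → (20, 90)
step 9: (20, 90) + (+6, +25) → (26, 115)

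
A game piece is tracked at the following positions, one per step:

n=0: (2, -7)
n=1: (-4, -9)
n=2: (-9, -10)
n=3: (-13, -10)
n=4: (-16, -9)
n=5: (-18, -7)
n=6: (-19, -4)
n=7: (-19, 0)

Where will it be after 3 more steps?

Taking differences between consecutive positions: (-6, -2), (-5, -1), (-4, +0), (-3, +1), (-2, +2), (-1, +3), (+0, +4). These grow by (+1, +1) each step.
step 8: (-19, 0) + (+1, +5) → (-18, 5)
step 9: (-18, 5) + (+2, +6) → (-16, 11)
step 10: (-16, 11) + (+3, +7) → (-13, 18)

(-13, 18)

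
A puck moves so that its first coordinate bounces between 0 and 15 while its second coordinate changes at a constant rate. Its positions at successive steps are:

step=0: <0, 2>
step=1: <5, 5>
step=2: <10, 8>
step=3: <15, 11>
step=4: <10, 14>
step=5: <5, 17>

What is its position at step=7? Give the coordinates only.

The first coordinate reflects between 0 and 15, moving 5 per step.
  step 6: 5 → 0
  step 7: 0 → 5
The second coordinate changes by +3 each step: at step 7 it is 23.

<5, 23>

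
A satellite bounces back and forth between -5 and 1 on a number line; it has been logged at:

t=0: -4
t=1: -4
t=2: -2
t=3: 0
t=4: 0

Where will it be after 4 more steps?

The value reflects between -5 and 1, moving 2 per step.
  step 5: 0 → -2
  step 6: -2 → -4
  step 7: -4 → -4
  step 8: -4 → -2

-2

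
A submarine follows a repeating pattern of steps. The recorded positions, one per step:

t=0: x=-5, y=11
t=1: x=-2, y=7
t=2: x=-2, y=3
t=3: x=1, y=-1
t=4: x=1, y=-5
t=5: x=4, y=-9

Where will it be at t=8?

The moves between consecutive positions are (+3, -4), (+0, -4), (+3, -4), (+0, -4), (+3, -4); they repeat the 2-cycle [(+3, -4), (+0, -4)].
step 6: apply (+0, -4) → x=4, y=-13
step 7: apply (+3, -4) → x=7, y=-17
step 8: apply (+0, -4) → x=7, y=-21

x=7, y=-21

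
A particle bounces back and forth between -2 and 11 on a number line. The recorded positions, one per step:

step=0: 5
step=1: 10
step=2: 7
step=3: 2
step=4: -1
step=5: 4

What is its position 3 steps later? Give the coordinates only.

3

The value travels 5 per step and bounces off the walls at -2 and 11.
  step 6: 4 → 9
  step 7: 9 → 8
  step 8: 8 → 3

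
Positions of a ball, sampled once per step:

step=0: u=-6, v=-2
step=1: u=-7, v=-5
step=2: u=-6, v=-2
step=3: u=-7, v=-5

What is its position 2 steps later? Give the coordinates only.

u=-7, v=-5

Consecutive displacements (-1,-3), (+1,+3), (-1,-3) scale by a factor of -1 each step.
step 4: u=-7, v=-5 + (+1,+3) → u=-6, v=-2
step 5: u=-6, v=-2 + (-1,-3) → u=-7, v=-5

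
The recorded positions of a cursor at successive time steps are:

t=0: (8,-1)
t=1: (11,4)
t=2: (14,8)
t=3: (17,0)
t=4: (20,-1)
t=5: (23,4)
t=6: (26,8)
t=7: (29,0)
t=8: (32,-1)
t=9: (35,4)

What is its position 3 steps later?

(44,-1)

The first coordinate changes by +3 each step, so at step 12 it is 8 + 12·(3) = 44.
The second coordinate repeats the cycle [-1, 4, 8, 0] with period 4; step 12 mod 4 = 0, giving -1.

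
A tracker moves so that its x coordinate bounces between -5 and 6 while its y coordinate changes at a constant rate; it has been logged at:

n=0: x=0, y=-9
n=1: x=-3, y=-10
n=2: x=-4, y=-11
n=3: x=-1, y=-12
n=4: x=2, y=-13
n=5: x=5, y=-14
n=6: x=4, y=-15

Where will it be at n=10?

The x coordinate reflects between -5 and 6, moving 3 per step.
  step 7: 4 → 1
  step 8: 1 → -2
  step 9: -2 → -5
  step 10: -5 → -2
The y coordinate changes by -1 each step: at step 10 it is -19.

x=-2, y=-19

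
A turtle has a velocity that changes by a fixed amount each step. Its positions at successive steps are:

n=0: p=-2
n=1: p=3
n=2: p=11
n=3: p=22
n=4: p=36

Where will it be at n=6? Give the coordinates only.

p=73

First differences are +5, +8, +11, +14; their common second difference is +3 (constant acceleration).
step 5: 36 + 17 → p=53
step 6: 53 + 20 → p=73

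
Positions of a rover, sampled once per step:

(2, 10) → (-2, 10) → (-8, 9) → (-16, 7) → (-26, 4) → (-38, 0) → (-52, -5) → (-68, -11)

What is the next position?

(-86, -18)

First differences are (-4, +0), (-6, -1), (-8, -2), (-10, -3), (-12, -4), (-14, -5), (-16, -6); their common second difference is (-2, -1) (constant acceleration).
step 8: (-68, -11) + (-18, -7) → (-86, -18)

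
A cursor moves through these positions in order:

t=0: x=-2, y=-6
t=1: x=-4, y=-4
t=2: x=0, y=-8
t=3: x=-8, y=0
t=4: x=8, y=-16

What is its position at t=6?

x=40, y=-48

Consecutive displacements (-2, +2), (+4, -4), (-8, +8), (+16, -16) scale by a factor of -2 each step.
step 5: x=8, y=-16 + (-32, +32) → x=-24, y=16
step 6: x=-24, y=16 + (+64, -64) → x=40, y=-48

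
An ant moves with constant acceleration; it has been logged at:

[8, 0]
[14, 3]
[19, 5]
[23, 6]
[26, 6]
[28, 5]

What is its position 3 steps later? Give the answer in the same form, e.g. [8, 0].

[28, -4]

Taking differences between consecutive positions: [+6, +3], [+5, +2], [+4, +1], [+3, +0], [+2, -1]. These grow by [-1, -1] each step.
step 6: [28, 5] + [+1, -2] → [29, 3]
step 7: [29, 3] + [+0, -3] → [29, 0]
step 8: [29, 0] + [-1, -4] → [28, -4]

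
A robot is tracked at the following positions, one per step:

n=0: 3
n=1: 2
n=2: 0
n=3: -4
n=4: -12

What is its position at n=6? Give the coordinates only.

Consecutive displacements -1, -2, -4, -8 scale by a factor of 2 each step.
step 5: -12 − 16 → -28
step 6: -28 − 32 → -60

-60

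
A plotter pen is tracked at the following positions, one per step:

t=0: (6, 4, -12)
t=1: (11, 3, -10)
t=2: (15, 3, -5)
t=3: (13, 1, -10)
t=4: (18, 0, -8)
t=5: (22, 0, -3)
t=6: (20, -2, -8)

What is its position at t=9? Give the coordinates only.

The moves between consecutive positions are (+5, -1, +2), (+4, +0, +5), (-2, -2, -5), (+5, -1, +2), (+4, +0, +5), (-2, -2, -5); they repeat the 3-cycle [(+5, -1, +2), (+4, +0, +5), (-2, -2, -5)].
step 7: apply (+5, -1, +2) → (25, -3, -6)
step 8: apply (+4, +0, +5) → (29, -3, -1)
step 9: apply (-2, -2, -5) → (27, -5, -6)

(27, -5, -6)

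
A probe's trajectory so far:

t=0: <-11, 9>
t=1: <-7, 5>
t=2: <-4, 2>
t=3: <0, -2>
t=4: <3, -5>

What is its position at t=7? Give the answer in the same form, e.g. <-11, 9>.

<14, -16>

Step-to-step displacements: <+4, -4>, <+3, -3>, <+4, -4>, <+3, -3> — a repeating cycle of length 2.
step 5: apply <+4, -4> → <7, -9>
step 6: apply <+3, -3> → <10, -12>
step 7: apply <+4, -4> → <14, -16>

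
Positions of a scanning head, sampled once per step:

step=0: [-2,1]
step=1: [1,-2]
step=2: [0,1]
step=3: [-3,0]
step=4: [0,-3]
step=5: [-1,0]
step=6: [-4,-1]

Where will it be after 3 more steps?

Differencing gives [+3,-3], [-1,+3], [-3,-1], [+3,-3], [-1,+3], [-3,-1]. This is the pattern [+3,-3], [-1,+3], [-3,-1] repeated.
step 7: apply [+3,-3] → [-1,-4]
step 8: apply [-1,+3] → [-2,-1]
step 9: apply [-3,-1] → [-5,-2]

[-5,-2]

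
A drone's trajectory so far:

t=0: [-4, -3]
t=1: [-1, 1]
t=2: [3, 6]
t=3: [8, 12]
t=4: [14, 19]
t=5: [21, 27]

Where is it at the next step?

[29, 36]

Successive displacements: [+3, +4], [+4, +5], [+5, +6], [+6, +7], [+7, +8] — each changes by [+1, +1].
step 6: [21, 27] + [+8, +9] → [29, 36]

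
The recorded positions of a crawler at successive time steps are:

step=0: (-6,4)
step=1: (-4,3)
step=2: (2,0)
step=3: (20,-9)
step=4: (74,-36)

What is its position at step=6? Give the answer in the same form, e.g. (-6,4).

(722,-360)

Step-to-step displacements: (+2,-1), (+6,-3), (+18,-9), (+54,-27); each is 3× the previous.
step 5: (74,-36) + (+162,-81) → (236,-117)
step 6: (236,-117) + (+486,-243) → (722,-360)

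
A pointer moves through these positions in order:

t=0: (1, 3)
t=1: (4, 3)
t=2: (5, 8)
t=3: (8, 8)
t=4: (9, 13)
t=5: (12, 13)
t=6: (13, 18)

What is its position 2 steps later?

Step-to-step displacements: (+3, +0), (+1, +5), (+3, +0), (+1, +5), (+3, +0), (+1, +5) — a repeating cycle of length 2.
step 7: apply (+3, +0) → (16, 18)
step 8: apply (+1, +5) → (17, 23)

(17, 23)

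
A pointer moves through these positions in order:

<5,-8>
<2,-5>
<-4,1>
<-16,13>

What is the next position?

The jumps are <-3,+3>, <-6,+6>, <-12,+12> — a geometric progression with ratio 2.
step 4: <-16,13> + <-24,+24> → <-40,37>

<-40,37>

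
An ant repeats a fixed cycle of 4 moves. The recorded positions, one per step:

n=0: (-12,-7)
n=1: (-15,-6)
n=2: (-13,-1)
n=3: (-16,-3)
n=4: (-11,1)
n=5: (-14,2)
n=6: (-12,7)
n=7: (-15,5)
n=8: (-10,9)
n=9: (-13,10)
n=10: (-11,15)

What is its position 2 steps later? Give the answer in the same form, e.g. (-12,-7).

The moves between consecutive positions are (-3,+1), (+2,+5), (-3,-2), (+5,+4), (-3,+1), (+2,+5), (-3,-2), (+5,+4), (-3,+1), (+2,+5); they repeat the 4-cycle [(-3,+1), (+2,+5), (-3,-2), (+5,+4)].
step 11: apply (-3,-2) → (-14,13)
step 12: apply (+5,+4) → (-9,17)

(-9,17)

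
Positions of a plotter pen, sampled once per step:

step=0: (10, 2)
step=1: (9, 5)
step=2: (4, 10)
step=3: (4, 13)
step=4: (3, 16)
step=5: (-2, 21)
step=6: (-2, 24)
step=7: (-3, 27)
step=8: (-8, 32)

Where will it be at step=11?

(-14, 43)

Step-to-step displacements: (-1, +3), (-5, +5), (+0, +3), (-1, +3), (-5, +5), (+0, +3), (-1, +3), (-5, +5) — a repeating cycle of length 3.
step 9: apply (+0, +3) → (-8, 35)
step 10: apply (-1, +3) → (-9, 38)
step 11: apply (-5, +5) → (-14, 43)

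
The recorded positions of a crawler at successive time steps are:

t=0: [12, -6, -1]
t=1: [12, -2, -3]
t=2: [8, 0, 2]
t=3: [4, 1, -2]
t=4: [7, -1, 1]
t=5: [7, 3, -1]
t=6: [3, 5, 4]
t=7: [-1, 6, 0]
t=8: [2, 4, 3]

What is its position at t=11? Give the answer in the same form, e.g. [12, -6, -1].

[-6, 11, 2]

The moves between consecutive positions are [+0, +4, -2], [-4, +2, +5], [-4, +1, -4], [+3, -2, +3], [+0, +4, -2], [-4, +2, +5], [-4, +1, -4], [+3, -2, +3]; they repeat the 4-cycle [[+0, +4, -2], [-4, +2, +5], [-4, +1, -4], [+3, -2, +3]].
step 9: apply [+0, +4, -2] → [2, 8, 1]
step 10: apply [-4, +2, +5] → [-2, 10, 6]
step 11: apply [-4, +1, -4] → [-6, 11, 2]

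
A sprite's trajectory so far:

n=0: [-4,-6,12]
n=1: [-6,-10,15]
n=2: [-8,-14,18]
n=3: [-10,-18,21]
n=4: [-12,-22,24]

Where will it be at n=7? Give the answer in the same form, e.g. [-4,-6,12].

[-18,-34,33]

Each step adds [-2,-4,+3] to the position.
step 5: [-12,-22,24] + [-2,-4,+3] → [-14,-26,27]
step 6: [-14,-26,27] + [-2,-4,+3] → [-16,-30,30]
step 7: [-16,-30,30] + [-2,-4,+3] → [-18,-34,33]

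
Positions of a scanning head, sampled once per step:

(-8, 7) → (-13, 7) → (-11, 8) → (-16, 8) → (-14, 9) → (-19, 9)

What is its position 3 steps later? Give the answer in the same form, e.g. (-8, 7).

(-20, 11)

Differencing gives (-5, +0), (+2, +1), (-5, +0), (+2, +1), (-5, +0). This is the pattern (-5, +0), (+2, +1) repeated.
step 6: apply (+2, +1) → (-17, 10)
step 7: apply (-5, +0) → (-22, 10)
step 8: apply (+2, +1) → (-20, 11)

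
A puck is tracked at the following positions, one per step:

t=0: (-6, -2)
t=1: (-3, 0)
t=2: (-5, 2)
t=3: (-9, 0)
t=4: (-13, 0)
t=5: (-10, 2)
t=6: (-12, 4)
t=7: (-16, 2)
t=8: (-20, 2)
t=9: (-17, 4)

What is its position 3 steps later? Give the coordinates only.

The moves between consecutive positions are (+3, +2), (-2, +2), (-4, -2), (-4, +0), (+3, +2), (-2, +2), (-4, -2), (-4, +0), (+3, +2); they repeat the 4-cycle [(+3, +2), (-2, +2), (-4, -2), (-4, +0)].
step 10: apply (-2, +2) → (-19, 6)
step 11: apply (-4, -2) → (-23, 4)
step 12: apply (-4, +0) → (-27, 4)

(-27, 4)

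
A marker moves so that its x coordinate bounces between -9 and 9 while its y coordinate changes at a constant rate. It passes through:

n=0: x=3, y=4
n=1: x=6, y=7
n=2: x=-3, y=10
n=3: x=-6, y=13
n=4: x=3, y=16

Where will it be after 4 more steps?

x=3, y=28

The x coordinate travels 9 per step and bounces off the walls at -9 and 9.
  step 5: 3 → 6
  step 6: 6 → -3
  step 7: -3 → -6
  step 8: -6 → 3
The y coordinate changes by +3 each step: at step 8 it is 28.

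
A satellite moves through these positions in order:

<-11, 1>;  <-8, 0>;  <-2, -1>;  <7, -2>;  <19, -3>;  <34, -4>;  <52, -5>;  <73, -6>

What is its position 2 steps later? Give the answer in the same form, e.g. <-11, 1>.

First differences are <+3, -1>, <+6, -1>, <+9, -1>, <+12, -1>, <+15, -1>, <+18, -1>, <+21, -1>; their common second difference is <+3, +0> (constant acceleration).
step 8: <73, -6> + <+24, -1> → <97, -7>
step 9: <97, -7> + <+27, -1> → <124, -8>

<124, -8>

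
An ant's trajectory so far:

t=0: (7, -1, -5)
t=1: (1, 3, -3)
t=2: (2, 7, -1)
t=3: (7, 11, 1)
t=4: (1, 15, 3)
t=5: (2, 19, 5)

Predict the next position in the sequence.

(7, 23, 7)

First: cycles through 7, 1, 2 every 3 steps. Step 6 lands at position 0 of the cycle → 7.
Second: linear, +4 per step → 23 at step 6.
Third: linear, +2 per step → 7 at step 6.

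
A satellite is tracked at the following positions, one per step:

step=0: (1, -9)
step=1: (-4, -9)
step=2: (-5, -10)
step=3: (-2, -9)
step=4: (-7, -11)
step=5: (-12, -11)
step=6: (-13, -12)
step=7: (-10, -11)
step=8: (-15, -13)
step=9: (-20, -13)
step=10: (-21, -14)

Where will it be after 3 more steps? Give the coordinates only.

(-28, -15)

Step-to-step displacements: (-5, +0), (-1, -1), (+3, +1), (-5, -2), (-5, +0), (-1, -1), (+3, +1), (-5, -2), (-5, +0), (-1, -1) — a repeating cycle of length 4.
step 11: apply (+3, +1) → (-18, -13)
step 12: apply (-5, -2) → (-23, -15)
step 13: apply (-5, +0) → (-28, -15)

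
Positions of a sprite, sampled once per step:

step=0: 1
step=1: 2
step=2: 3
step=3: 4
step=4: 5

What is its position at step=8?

9

Each step adds +1 to the position.
step 5: 5 + 1 → 6
step 6: 6 + 1 → 7
step 7: 7 + 1 → 8
step 8: 8 + 1 → 9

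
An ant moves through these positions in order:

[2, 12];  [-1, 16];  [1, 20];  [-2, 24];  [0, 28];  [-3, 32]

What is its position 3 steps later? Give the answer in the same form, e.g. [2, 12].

[-2, 44]

The moves between consecutive positions are [-3, +4], [+2, +4], [-3, +4], [+2, +4], [-3, +4]; they repeat the 2-cycle [[-3, +4], [+2, +4]].
step 6: apply [+2, +4] → [-1, 36]
step 7: apply [-3, +4] → [-4, 40]
step 8: apply [+2, +4] → [-2, 44]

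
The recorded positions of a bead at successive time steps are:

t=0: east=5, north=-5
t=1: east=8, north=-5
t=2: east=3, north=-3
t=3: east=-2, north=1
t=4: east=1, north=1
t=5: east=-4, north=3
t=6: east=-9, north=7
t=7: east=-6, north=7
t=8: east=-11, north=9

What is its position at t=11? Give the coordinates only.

The moves between consecutive positions are (+3,+0), (-5,+2), (-5,+4), (+3,+0), (-5,+2), (-5,+4), (+3,+0), (-5,+2); they repeat the 3-cycle [(+3,+0), (-5,+2), (-5,+4)].
step 9: apply (-5,+4) → east=-16, north=13
step 10: apply (+3,+0) → east=-13, north=13
step 11: apply (-5,+2) → east=-18, north=15

east=-18, north=15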